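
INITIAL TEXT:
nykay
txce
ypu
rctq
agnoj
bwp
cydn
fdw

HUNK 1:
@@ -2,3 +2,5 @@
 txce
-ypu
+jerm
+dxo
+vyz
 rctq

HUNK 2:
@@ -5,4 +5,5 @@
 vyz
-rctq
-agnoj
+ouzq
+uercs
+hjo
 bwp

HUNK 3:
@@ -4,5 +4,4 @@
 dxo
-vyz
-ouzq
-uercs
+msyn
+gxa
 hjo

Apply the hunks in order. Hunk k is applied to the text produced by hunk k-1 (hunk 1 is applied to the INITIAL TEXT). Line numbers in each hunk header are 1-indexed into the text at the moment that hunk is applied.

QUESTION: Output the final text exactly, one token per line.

Hunk 1: at line 2 remove [ypu] add [jerm,dxo,vyz] -> 10 lines: nykay txce jerm dxo vyz rctq agnoj bwp cydn fdw
Hunk 2: at line 5 remove [rctq,agnoj] add [ouzq,uercs,hjo] -> 11 lines: nykay txce jerm dxo vyz ouzq uercs hjo bwp cydn fdw
Hunk 3: at line 4 remove [vyz,ouzq,uercs] add [msyn,gxa] -> 10 lines: nykay txce jerm dxo msyn gxa hjo bwp cydn fdw

Answer: nykay
txce
jerm
dxo
msyn
gxa
hjo
bwp
cydn
fdw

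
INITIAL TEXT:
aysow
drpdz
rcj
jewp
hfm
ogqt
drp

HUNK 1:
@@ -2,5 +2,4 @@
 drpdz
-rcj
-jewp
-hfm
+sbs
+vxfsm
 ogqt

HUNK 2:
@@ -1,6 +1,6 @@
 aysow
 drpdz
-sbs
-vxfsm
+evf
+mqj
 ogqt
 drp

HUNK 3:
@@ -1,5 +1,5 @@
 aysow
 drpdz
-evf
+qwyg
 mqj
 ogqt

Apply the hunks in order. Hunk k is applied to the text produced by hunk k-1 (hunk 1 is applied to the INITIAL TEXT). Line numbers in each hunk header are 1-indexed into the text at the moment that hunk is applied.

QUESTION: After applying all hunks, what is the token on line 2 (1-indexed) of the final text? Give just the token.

Hunk 1: at line 2 remove [rcj,jewp,hfm] add [sbs,vxfsm] -> 6 lines: aysow drpdz sbs vxfsm ogqt drp
Hunk 2: at line 1 remove [sbs,vxfsm] add [evf,mqj] -> 6 lines: aysow drpdz evf mqj ogqt drp
Hunk 3: at line 1 remove [evf] add [qwyg] -> 6 lines: aysow drpdz qwyg mqj ogqt drp
Final line 2: drpdz

Answer: drpdz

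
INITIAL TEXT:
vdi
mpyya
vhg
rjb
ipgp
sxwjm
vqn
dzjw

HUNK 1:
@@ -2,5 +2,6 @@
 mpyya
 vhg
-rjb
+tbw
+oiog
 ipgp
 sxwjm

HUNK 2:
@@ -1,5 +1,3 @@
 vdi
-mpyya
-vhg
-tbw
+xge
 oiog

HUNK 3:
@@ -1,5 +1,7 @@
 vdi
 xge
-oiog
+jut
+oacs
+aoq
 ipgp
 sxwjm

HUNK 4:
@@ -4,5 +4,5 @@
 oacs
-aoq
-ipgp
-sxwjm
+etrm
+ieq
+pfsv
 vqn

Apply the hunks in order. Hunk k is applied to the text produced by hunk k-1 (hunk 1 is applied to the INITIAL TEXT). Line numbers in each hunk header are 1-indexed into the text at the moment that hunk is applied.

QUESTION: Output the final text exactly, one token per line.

Hunk 1: at line 2 remove [rjb] add [tbw,oiog] -> 9 lines: vdi mpyya vhg tbw oiog ipgp sxwjm vqn dzjw
Hunk 2: at line 1 remove [mpyya,vhg,tbw] add [xge] -> 7 lines: vdi xge oiog ipgp sxwjm vqn dzjw
Hunk 3: at line 1 remove [oiog] add [jut,oacs,aoq] -> 9 lines: vdi xge jut oacs aoq ipgp sxwjm vqn dzjw
Hunk 4: at line 4 remove [aoq,ipgp,sxwjm] add [etrm,ieq,pfsv] -> 9 lines: vdi xge jut oacs etrm ieq pfsv vqn dzjw

Answer: vdi
xge
jut
oacs
etrm
ieq
pfsv
vqn
dzjw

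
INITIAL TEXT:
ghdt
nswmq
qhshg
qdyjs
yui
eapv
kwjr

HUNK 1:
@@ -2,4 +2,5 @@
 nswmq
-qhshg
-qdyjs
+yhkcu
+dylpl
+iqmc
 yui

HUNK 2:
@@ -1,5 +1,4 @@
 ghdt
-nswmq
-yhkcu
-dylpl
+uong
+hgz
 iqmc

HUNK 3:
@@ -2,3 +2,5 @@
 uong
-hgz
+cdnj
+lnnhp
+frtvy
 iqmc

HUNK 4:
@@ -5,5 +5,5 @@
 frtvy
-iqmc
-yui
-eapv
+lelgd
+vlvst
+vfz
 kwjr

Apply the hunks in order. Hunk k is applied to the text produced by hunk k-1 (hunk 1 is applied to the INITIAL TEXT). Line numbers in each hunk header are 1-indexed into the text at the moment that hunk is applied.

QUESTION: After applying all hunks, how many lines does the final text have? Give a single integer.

Answer: 9

Derivation:
Hunk 1: at line 2 remove [qhshg,qdyjs] add [yhkcu,dylpl,iqmc] -> 8 lines: ghdt nswmq yhkcu dylpl iqmc yui eapv kwjr
Hunk 2: at line 1 remove [nswmq,yhkcu,dylpl] add [uong,hgz] -> 7 lines: ghdt uong hgz iqmc yui eapv kwjr
Hunk 3: at line 2 remove [hgz] add [cdnj,lnnhp,frtvy] -> 9 lines: ghdt uong cdnj lnnhp frtvy iqmc yui eapv kwjr
Hunk 4: at line 5 remove [iqmc,yui,eapv] add [lelgd,vlvst,vfz] -> 9 lines: ghdt uong cdnj lnnhp frtvy lelgd vlvst vfz kwjr
Final line count: 9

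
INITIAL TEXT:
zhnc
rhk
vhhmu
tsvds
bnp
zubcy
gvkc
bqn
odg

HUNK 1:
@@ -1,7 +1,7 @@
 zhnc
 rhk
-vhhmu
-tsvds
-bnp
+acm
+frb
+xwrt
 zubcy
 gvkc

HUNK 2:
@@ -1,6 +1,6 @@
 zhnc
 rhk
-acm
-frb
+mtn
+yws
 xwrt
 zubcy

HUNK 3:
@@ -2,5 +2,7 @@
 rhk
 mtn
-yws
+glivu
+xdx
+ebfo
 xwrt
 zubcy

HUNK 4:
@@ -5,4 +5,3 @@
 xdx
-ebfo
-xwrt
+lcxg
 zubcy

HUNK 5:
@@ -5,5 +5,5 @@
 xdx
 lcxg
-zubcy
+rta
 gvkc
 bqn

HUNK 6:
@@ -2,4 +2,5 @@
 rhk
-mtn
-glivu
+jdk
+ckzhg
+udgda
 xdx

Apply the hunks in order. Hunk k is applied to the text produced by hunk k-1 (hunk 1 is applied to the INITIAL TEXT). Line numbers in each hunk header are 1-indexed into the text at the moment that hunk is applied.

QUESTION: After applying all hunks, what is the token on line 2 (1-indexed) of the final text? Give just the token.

Hunk 1: at line 1 remove [vhhmu,tsvds,bnp] add [acm,frb,xwrt] -> 9 lines: zhnc rhk acm frb xwrt zubcy gvkc bqn odg
Hunk 2: at line 1 remove [acm,frb] add [mtn,yws] -> 9 lines: zhnc rhk mtn yws xwrt zubcy gvkc bqn odg
Hunk 3: at line 2 remove [yws] add [glivu,xdx,ebfo] -> 11 lines: zhnc rhk mtn glivu xdx ebfo xwrt zubcy gvkc bqn odg
Hunk 4: at line 5 remove [ebfo,xwrt] add [lcxg] -> 10 lines: zhnc rhk mtn glivu xdx lcxg zubcy gvkc bqn odg
Hunk 5: at line 5 remove [zubcy] add [rta] -> 10 lines: zhnc rhk mtn glivu xdx lcxg rta gvkc bqn odg
Hunk 6: at line 2 remove [mtn,glivu] add [jdk,ckzhg,udgda] -> 11 lines: zhnc rhk jdk ckzhg udgda xdx lcxg rta gvkc bqn odg
Final line 2: rhk

Answer: rhk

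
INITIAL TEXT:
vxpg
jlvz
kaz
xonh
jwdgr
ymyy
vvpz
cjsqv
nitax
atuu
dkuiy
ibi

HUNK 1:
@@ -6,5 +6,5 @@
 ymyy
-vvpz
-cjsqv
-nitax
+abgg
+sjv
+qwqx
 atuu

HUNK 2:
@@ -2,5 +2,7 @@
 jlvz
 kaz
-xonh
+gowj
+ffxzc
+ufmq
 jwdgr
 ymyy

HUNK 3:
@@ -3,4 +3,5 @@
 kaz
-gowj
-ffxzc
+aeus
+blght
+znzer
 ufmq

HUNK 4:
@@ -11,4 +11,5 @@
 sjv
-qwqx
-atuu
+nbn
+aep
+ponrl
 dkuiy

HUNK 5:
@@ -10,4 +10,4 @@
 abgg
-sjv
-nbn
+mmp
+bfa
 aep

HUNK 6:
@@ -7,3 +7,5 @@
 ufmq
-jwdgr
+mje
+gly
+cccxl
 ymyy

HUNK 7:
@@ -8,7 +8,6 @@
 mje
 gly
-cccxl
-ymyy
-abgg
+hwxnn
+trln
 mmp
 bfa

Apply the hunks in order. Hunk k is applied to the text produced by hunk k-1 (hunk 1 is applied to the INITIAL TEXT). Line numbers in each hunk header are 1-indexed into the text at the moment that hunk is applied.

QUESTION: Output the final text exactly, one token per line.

Hunk 1: at line 6 remove [vvpz,cjsqv,nitax] add [abgg,sjv,qwqx] -> 12 lines: vxpg jlvz kaz xonh jwdgr ymyy abgg sjv qwqx atuu dkuiy ibi
Hunk 2: at line 2 remove [xonh] add [gowj,ffxzc,ufmq] -> 14 lines: vxpg jlvz kaz gowj ffxzc ufmq jwdgr ymyy abgg sjv qwqx atuu dkuiy ibi
Hunk 3: at line 3 remove [gowj,ffxzc] add [aeus,blght,znzer] -> 15 lines: vxpg jlvz kaz aeus blght znzer ufmq jwdgr ymyy abgg sjv qwqx atuu dkuiy ibi
Hunk 4: at line 11 remove [qwqx,atuu] add [nbn,aep,ponrl] -> 16 lines: vxpg jlvz kaz aeus blght znzer ufmq jwdgr ymyy abgg sjv nbn aep ponrl dkuiy ibi
Hunk 5: at line 10 remove [sjv,nbn] add [mmp,bfa] -> 16 lines: vxpg jlvz kaz aeus blght znzer ufmq jwdgr ymyy abgg mmp bfa aep ponrl dkuiy ibi
Hunk 6: at line 7 remove [jwdgr] add [mje,gly,cccxl] -> 18 lines: vxpg jlvz kaz aeus blght znzer ufmq mje gly cccxl ymyy abgg mmp bfa aep ponrl dkuiy ibi
Hunk 7: at line 8 remove [cccxl,ymyy,abgg] add [hwxnn,trln] -> 17 lines: vxpg jlvz kaz aeus blght znzer ufmq mje gly hwxnn trln mmp bfa aep ponrl dkuiy ibi

Answer: vxpg
jlvz
kaz
aeus
blght
znzer
ufmq
mje
gly
hwxnn
trln
mmp
bfa
aep
ponrl
dkuiy
ibi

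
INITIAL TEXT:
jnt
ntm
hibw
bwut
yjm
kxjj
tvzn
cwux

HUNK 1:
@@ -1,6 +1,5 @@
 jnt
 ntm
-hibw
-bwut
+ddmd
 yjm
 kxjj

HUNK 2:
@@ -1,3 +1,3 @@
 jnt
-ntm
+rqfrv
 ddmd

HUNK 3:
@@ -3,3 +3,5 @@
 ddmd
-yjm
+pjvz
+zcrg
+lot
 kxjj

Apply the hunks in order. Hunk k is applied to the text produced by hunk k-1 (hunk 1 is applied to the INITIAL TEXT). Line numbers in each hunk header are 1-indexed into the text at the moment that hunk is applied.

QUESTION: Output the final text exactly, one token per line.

Answer: jnt
rqfrv
ddmd
pjvz
zcrg
lot
kxjj
tvzn
cwux

Derivation:
Hunk 1: at line 1 remove [hibw,bwut] add [ddmd] -> 7 lines: jnt ntm ddmd yjm kxjj tvzn cwux
Hunk 2: at line 1 remove [ntm] add [rqfrv] -> 7 lines: jnt rqfrv ddmd yjm kxjj tvzn cwux
Hunk 3: at line 3 remove [yjm] add [pjvz,zcrg,lot] -> 9 lines: jnt rqfrv ddmd pjvz zcrg lot kxjj tvzn cwux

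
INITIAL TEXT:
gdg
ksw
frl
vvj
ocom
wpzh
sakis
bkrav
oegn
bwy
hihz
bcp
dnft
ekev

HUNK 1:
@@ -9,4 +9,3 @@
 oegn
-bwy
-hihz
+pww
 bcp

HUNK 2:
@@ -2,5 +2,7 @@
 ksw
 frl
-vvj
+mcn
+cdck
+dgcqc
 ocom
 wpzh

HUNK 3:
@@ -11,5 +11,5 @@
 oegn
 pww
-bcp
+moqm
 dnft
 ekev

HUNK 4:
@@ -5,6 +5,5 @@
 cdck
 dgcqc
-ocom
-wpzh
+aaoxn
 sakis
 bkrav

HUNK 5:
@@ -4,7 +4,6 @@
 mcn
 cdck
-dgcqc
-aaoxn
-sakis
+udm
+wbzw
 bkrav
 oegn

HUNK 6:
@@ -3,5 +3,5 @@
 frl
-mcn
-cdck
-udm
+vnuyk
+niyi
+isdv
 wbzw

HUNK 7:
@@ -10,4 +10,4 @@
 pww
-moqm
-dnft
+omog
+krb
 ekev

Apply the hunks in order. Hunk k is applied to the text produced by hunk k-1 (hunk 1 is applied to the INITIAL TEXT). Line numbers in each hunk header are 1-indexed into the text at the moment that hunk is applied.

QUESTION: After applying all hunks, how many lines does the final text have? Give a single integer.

Answer: 13

Derivation:
Hunk 1: at line 9 remove [bwy,hihz] add [pww] -> 13 lines: gdg ksw frl vvj ocom wpzh sakis bkrav oegn pww bcp dnft ekev
Hunk 2: at line 2 remove [vvj] add [mcn,cdck,dgcqc] -> 15 lines: gdg ksw frl mcn cdck dgcqc ocom wpzh sakis bkrav oegn pww bcp dnft ekev
Hunk 3: at line 11 remove [bcp] add [moqm] -> 15 lines: gdg ksw frl mcn cdck dgcqc ocom wpzh sakis bkrav oegn pww moqm dnft ekev
Hunk 4: at line 5 remove [ocom,wpzh] add [aaoxn] -> 14 lines: gdg ksw frl mcn cdck dgcqc aaoxn sakis bkrav oegn pww moqm dnft ekev
Hunk 5: at line 4 remove [dgcqc,aaoxn,sakis] add [udm,wbzw] -> 13 lines: gdg ksw frl mcn cdck udm wbzw bkrav oegn pww moqm dnft ekev
Hunk 6: at line 3 remove [mcn,cdck,udm] add [vnuyk,niyi,isdv] -> 13 lines: gdg ksw frl vnuyk niyi isdv wbzw bkrav oegn pww moqm dnft ekev
Hunk 7: at line 10 remove [moqm,dnft] add [omog,krb] -> 13 lines: gdg ksw frl vnuyk niyi isdv wbzw bkrav oegn pww omog krb ekev
Final line count: 13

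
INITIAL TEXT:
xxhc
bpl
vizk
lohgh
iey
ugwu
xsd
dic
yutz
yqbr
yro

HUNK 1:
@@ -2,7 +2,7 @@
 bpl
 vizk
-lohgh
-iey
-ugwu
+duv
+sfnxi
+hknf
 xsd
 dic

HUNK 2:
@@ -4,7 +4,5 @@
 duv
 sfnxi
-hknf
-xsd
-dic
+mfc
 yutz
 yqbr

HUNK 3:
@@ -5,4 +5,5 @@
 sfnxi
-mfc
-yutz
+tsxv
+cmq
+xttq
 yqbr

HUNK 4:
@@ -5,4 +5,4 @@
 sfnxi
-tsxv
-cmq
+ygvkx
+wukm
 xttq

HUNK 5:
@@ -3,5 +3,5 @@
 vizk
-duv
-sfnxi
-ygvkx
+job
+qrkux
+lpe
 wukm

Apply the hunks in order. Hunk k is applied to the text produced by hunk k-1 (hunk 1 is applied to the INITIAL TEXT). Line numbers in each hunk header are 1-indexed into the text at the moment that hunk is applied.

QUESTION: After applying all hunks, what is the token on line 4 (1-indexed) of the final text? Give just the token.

Hunk 1: at line 2 remove [lohgh,iey,ugwu] add [duv,sfnxi,hknf] -> 11 lines: xxhc bpl vizk duv sfnxi hknf xsd dic yutz yqbr yro
Hunk 2: at line 4 remove [hknf,xsd,dic] add [mfc] -> 9 lines: xxhc bpl vizk duv sfnxi mfc yutz yqbr yro
Hunk 3: at line 5 remove [mfc,yutz] add [tsxv,cmq,xttq] -> 10 lines: xxhc bpl vizk duv sfnxi tsxv cmq xttq yqbr yro
Hunk 4: at line 5 remove [tsxv,cmq] add [ygvkx,wukm] -> 10 lines: xxhc bpl vizk duv sfnxi ygvkx wukm xttq yqbr yro
Hunk 5: at line 3 remove [duv,sfnxi,ygvkx] add [job,qrkux,lpe] -> 10 lines: xxhc bpl vizk job qrkux lpe wukm xttq yqbr yro
Final line 4: job

Answer: job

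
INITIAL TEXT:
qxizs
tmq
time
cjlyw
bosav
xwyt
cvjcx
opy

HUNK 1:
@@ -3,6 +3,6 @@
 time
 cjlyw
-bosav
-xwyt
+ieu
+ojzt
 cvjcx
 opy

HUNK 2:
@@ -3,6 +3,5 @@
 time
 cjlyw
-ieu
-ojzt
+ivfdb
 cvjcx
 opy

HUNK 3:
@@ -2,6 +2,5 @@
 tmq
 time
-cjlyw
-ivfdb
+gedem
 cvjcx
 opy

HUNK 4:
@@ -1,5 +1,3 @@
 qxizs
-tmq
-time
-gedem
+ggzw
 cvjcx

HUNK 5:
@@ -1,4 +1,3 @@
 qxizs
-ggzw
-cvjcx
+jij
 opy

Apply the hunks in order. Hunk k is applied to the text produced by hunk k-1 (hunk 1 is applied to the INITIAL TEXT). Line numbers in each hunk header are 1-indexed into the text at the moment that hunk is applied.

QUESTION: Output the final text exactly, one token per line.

Hunk 1: at line 3 remove [bosav,xwyt] add [ieu,ojzt] -> 8 lines: qxizs tmq time cjlyw ieu ojzt cvjcx opy
Hunk 2: at line 3 remove [ieu,ojzt] add [ivfdb] -> 7 lines: qxizs tmq time cjlyw ivfdb cvjcx opy
Hunk 3: at line 2 remove [cjlyw,ivfdb] add [gedem] -> 6 lines: qxizs tmq time gedem cvjcx opy
Hunk 4: at line 1 remove [tmq,time,gedem] add [ggzw] -> 4 lines: qxizs ggzw cvjcx opy
Hunk 5: at line 1 remove [ggzw,cvjcx] add [jij] -> 3 lines: qxizs jij opy

Answer: qxizs
jij
opy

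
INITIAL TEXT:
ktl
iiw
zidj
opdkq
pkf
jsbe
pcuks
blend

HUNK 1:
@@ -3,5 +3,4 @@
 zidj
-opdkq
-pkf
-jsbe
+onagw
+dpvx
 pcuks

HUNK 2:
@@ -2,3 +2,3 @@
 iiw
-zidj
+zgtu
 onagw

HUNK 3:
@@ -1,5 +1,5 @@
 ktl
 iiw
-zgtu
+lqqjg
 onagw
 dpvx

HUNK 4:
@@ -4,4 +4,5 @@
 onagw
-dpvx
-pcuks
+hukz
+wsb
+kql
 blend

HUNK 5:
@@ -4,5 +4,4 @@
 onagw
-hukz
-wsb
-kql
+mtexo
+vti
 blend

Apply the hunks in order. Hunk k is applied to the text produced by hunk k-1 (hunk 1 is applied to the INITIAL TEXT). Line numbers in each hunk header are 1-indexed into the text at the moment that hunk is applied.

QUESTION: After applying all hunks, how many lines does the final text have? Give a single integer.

Answer: 7

Derivation:
Hunk 1: at line 3 remove [opdkq,pkf,jsbe] add [onagw,dpvx] -> 7 lines: ktl iiw zidj onagw dpvx pcuks blend
Hunk 2: at line 2 remove [zidj] add [zgtu] -> 7 lines: ktl iiw zgtu onagw dpvx pcuks blend
Hunk 3: at line 1 remove [zgtu] add [lqqjg] -> 7 lines: ktl iiw lqqjg onagw dpvx pcuks blend
Hunk 4: at line 4 remove [dpvx,pcuks] add [hukz,wsb,kql] -> 8 lines: ktl iiw lqqjg onagw hukz wsb kql blend
Hunk 5: at line 4 remove [hukz,wsb,kql] add [mtexo,vti] -> 7 lines: ktl iiw lqqjg onagw mtexo vti blend
Final line count: 7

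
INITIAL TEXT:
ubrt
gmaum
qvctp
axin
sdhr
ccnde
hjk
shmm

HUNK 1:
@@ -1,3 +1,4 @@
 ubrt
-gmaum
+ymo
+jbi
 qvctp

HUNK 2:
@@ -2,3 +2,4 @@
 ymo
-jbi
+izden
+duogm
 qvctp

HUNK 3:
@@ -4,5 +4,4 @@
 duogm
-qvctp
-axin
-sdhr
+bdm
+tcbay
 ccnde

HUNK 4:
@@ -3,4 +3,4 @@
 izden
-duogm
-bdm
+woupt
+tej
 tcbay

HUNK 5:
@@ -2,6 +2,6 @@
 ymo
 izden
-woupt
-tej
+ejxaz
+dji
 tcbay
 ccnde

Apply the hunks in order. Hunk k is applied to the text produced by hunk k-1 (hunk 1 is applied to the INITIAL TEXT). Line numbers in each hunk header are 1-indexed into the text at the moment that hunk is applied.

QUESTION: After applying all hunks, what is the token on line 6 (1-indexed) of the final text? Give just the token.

Hunk 1: at line 1 remove [gmaum] add [ymo,jbi] -> 9 lines: ubrt ymo jbi qvctp axin sdhr ccnde hjk shmm
Hunk 2: at line 2 remove [jbi] add [izden,duogm] -> 10 lines: ubrt ymo izden duogm qvctp axin sdhr ccnde hjk shmm
Hunk 3: at line 4 remove [qvctp,axin,sdhr] add [bdm,tcbay] -> 9 lines: ubrt ymo izden duogm bdm tcbay ccnde hjk shmm
Hunk 4: at line 3 remove [duogm,bdm] add [woupt,tej] -> 9 lines: ubrt ymo izden woupt tej tcbay ccnde hjk shmm
Hunk 5: at line 2 remove [woupt,tej] add [ejxaz,dji] -> 9 lines: ubrt ymo izden ejxaz dji tcbay ccnde hjk shmm
Final line 6: tcbay

Answer: tcbay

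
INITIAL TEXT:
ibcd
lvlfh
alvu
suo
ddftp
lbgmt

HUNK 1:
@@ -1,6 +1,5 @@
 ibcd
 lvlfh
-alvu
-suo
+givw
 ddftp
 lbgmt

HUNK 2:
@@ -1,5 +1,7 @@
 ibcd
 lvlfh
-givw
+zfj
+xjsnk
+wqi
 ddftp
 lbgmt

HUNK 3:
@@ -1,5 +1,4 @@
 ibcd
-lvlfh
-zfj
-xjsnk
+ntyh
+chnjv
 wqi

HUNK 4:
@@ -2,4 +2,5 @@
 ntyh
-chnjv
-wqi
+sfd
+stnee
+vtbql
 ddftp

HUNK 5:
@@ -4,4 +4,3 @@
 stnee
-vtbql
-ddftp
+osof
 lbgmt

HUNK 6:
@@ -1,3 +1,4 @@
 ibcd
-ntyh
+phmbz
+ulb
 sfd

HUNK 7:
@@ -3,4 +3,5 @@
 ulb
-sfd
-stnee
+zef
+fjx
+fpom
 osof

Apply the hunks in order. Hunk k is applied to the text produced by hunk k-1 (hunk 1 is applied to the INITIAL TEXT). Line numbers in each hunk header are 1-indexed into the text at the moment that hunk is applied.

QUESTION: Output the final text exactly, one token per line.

Answer: ibcd
phmbz
ulb
zef
fjx
fpom
osof
lbgmt

Derivation:
Hunk 1: at line 1 remove [alvu,suo] add [givw] -> 5 lines: ibcd lvlfh givw ddftp lbgmt
Hunk 2: at line 1 remove [givw] add [zfj,xjsnk,wqi] -> 7 lines: ibcd lvlfh zfj xjsnk wqi ddftp lbgmt
Hunk 3: at line 1 remove [lvlfh,zfj,xjsnk] add [ntyh,chnjv] -> 6 lines: ibcd ntyh chnjv wqi ddftp lbgmt
Hunk 4: at line 2 remove [chnjv,wqi] add [sfd,stnee,vtbql] -> 7 lines: ibcd ntyh sfd stnee vtbql ddftp lbgmt
Hunk 5: at line 4 remove [vtbql,ddftp] add [osof] -> 6 lines: ibcd ntyh sfd stnee osof lbgmt
Hunk 6: at line 1 remove [ntyh] add [phmbz,ulb] -> 7 lines: ibcd phmbz ulb sfd stnee osof lbgmt
Hunk 7: at line 3 remove [sfd,stnee] add [zef,fjx,fpom] -> 8 lines: ibcd phmbz ulb zef fjx fpom osof lbgmt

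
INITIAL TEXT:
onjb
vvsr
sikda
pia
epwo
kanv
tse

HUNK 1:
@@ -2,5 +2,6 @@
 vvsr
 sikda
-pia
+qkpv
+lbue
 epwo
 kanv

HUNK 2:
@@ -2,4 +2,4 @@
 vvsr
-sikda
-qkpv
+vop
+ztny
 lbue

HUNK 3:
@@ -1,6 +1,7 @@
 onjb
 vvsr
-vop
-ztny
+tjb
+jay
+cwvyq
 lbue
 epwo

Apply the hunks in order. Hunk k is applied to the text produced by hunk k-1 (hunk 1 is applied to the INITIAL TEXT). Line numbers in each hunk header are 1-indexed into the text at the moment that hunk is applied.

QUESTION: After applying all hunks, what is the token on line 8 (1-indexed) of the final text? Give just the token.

Hunk 1: at line 2 remove [pia] add [qkpv,lbue] -> 8 lines: onjb vvsr sikda qkpv lbue epwo kanv tse
Hunk 2: at line 2 remove [sikda,qkpv] add [vop,ztny] -> 8 lines: onjb vvsr vop ztny lbue epwo kanv tse
Hunk 3: at line 1 remove [vop,ztny] add [tjb,jay,cwvyq] -> 9 lines: onjb vvsr tjb jay cwvyq lbue epwo kanv tse
Final line 8: kanv

Answer: kanv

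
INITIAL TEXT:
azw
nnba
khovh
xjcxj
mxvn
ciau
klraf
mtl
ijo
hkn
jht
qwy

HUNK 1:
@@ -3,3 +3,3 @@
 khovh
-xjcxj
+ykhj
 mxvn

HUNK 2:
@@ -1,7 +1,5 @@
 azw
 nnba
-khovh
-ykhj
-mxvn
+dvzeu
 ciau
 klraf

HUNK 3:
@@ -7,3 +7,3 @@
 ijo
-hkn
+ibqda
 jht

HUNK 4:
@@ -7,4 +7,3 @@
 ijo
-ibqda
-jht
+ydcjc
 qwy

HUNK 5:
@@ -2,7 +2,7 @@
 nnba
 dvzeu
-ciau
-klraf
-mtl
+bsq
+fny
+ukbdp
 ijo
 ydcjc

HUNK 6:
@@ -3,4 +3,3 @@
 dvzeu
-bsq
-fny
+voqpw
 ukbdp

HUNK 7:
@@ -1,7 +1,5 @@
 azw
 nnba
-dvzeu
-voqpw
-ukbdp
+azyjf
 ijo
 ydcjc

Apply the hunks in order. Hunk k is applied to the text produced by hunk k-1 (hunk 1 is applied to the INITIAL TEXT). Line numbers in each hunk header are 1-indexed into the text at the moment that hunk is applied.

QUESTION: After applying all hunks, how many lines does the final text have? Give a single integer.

Answer: 6

Derivation:
Hunk 1: at line 3 remove [xjcxj] add [ykhj] -> 12 lines: azw nnba khovh ykhj mxvn ciau klraf mtl ijo hkn jht qwy
Hunk 2: at line 1 remove [khovh,ykhj,mxvn] add [dvzeu] -> 10 lines: azw nnba dvzeu ciau klraf mtl ijo hkn jht qwy
Hunk 3: at line 7 remove [hkn] add [ibqda] -> 10 lines: azw nnba dvzeu ciau klraf mtl ijo ibqda jht qwy
Hunk 4: at line 7 remove [ibqda,jht] add [ydcjc] -> 9 lines: azw nnba dvzeu ciau klraf mtl ijo ydcjc qwy
Hunk 5: at line 2 remove [ciau,klraf,mtl] add [bsq,fny,ukbdp] -> 9 lines: azw nnba dvzeu bsq fny ukbdp ijo ydcjc qwy
Hunk 6: at line 3 remove [bsq,fny] add [voqpw] -> 8 lines: azw nnba dvzeu voqpw ukbdp ijo ydcjc qwy
Hunk 7: at line 1 remove [dvzeu,voqpw,ukbdp] add [azyjf] -> 6 lines: azw nnba azyjf ijo ydcjc qwy
Final line count: 6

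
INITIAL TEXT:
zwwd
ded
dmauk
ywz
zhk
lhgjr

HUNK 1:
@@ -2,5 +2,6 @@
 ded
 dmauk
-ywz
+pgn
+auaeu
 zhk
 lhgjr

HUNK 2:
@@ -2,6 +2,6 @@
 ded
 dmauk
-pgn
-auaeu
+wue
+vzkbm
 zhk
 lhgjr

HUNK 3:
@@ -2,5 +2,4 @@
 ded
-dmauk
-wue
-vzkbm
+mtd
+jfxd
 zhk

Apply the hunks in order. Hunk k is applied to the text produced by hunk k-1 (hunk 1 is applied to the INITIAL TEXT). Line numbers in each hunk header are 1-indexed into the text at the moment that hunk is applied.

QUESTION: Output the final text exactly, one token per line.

Answer: zwwd
ded
mtd
jfxd
zhk
lhgjr

Derivation:
Hunk 1: at line 2 remove [ywz] add [pgn,auaeu] -> 7 lines: zwwd ded dmauk pgn auaeu zhk lhgjr
Hunk 2: at line 2 remove [pgn,auaeu] add [wue,vzkbm] -> 7 lines: zwwd ded dmauk wue vzkbm zhk lhgjr
Hunk 3: at line 2 remove [dmauk,wue,vzkbm] add [mtd,jfxd] -> 6 lines: zwwd ded mtd jfxd zhk lhgjr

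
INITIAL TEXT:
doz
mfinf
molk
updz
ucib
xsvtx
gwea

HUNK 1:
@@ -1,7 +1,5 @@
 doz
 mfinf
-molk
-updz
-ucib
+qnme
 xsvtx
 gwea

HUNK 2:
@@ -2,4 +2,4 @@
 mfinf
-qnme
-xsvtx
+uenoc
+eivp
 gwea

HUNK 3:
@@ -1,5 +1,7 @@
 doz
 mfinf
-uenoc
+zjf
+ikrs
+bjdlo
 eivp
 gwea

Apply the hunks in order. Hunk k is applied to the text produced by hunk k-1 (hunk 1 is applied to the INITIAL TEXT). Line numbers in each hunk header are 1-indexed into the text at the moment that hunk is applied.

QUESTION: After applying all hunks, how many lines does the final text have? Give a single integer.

Hunk 1: at line 1 remove [molk,updz,ucib] add [qnme] -> 5 lines: doz mfinf qnme xsvtx gwea
Hunk 2: at line 2 remove [qnme,xsvtx] add [uenoc,eivp] -> 5 lines: doz mfinf uenoc eivp gwea
Hunk 3: at line 1 remove [uenoc] add [zjf,ikrs,bjdlo] -> 7 lines: doz mfinf zjf ikrs bjdlo eivp gwea
Final line count: 7

Answer: 7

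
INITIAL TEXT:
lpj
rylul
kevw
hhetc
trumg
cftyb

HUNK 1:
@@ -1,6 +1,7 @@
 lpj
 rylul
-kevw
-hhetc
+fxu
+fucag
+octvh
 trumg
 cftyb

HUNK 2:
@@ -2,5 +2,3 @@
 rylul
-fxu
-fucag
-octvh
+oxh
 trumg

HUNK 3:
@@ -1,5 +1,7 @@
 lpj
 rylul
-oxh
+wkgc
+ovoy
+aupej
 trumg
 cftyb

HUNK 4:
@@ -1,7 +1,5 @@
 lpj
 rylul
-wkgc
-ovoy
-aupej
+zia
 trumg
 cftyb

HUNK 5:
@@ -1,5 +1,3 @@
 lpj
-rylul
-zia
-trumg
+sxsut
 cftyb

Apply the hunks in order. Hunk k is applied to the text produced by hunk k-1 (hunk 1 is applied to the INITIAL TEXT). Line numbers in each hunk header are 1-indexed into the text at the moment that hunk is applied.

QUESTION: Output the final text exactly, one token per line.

Answer: lpj
sxsut
cftyb

Derivation:
Hunk 1: at line 1 remove [kevw,hhetc] add [fxu,fucag,octvh] -> 7 lines: lpj rylul fxu fucag octvh trumg cftyb
Hunk 2: at line 2 remove [fxu,fucag,octvh] add [oxh] -> 5 lines: lpj rylul oxh trumg cftyb
Hunk 3: at line 1 remove [oxh] add [wkgc,ovoy,aupej] -> 7 lines: lpj rylul wkgc ovoy aupej trumg cftyb
Hunk 4: at line 1 remove [wkgc,ovoy,aupej] add [zia] -> 5 lines: lpj rylul zia trumg cftyb
Hunk 5: at line 1 remove [rylul,zia,trumg] add [sxsut] -> 3 lines: lpj sxsut cftyb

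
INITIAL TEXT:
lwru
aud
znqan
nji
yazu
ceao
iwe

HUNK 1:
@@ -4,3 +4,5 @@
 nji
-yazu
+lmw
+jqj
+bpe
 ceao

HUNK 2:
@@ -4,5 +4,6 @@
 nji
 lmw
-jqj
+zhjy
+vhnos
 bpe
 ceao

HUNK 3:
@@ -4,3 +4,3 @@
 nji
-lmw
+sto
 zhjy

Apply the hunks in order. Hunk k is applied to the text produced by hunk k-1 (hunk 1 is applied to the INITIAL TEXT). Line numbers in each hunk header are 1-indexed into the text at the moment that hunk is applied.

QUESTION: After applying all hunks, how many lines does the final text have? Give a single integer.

Hunk 1: at line 4 remove [yazu] add [lmw,jqj,bpe] -> 9 lines: lwru aud znqan nji lmw jqj bpe ceao iwe
Hunk 2: at line 4 remove [jqj] add [zhjy,vhnos] -> 10 lines: lwru aud znqan nji lmw zhjy vhnos bpe ceao iwe
Hunk 3: at line 4 remove [lmw] add [sto] -> 10 lines: lwru aud znqan nji sto zhjy vhnos bpe ceao iwe
Final line count: 10

Answer: 10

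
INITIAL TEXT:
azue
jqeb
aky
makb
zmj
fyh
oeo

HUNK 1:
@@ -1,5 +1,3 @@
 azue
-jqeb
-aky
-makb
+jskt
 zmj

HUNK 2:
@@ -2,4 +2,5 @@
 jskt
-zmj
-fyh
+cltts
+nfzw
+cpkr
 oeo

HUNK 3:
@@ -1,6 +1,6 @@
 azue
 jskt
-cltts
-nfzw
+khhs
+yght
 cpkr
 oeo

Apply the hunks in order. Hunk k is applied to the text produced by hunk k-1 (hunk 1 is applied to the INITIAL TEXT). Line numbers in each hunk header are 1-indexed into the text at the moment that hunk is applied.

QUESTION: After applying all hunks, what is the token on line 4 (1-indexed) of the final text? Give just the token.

Answer: yght

Derivation:
Hunk 1: at line 1 remove [jqeb,aky,makb] add [jskt] -> 5 lines: azue jskt zmj fyh oeo
Hunk 2: at line 2 remove [zmj,fyh] add [cltts,nfzw,cpkr] -> 6 lines: azue jskt cltts nfzw cpkr oeo
Hunk 3: at line 1 remove [cltts,nfzw] add [khhs,yght] -> 6 lines: azue jskt khhs yght cpkr oeo
Final line 4: yght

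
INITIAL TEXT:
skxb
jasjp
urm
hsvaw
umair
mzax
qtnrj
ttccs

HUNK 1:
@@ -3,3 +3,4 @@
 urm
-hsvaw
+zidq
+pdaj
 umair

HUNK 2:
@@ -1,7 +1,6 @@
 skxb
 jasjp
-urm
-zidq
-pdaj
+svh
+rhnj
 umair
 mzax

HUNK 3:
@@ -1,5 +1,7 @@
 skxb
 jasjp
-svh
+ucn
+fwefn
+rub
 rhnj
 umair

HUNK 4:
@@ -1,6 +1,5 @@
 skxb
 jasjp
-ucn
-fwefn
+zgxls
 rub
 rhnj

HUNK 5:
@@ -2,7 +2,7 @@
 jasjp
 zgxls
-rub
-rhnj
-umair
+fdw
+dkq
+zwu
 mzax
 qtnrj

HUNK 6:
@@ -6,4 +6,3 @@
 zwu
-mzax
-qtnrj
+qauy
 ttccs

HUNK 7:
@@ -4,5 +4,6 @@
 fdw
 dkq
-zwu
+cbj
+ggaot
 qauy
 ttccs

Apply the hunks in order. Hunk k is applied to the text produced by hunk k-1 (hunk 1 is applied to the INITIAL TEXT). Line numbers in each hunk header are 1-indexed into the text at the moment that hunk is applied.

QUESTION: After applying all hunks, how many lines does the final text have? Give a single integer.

Hunk 1: at line 3 remove [hsvaw] add [zidq,pdaj] -> 9 lines: skxb jasjp urm zidq pdaj umair mzax qtnrj ttccs
Hunk 2: at line 1 remove [urm,zidq,pdaj] add [svh,rhnj] -> 8 lines: skxb jasjp svh rhnj umair mzax qtnrj ttccs
Hunk 3: at line 1 remove [svh] add [ucn,fwefn,rub] -> 10 lines: skxb jasjp ucn fwefn rub rhnj umair mzax qtnrj ttccs
Hunk 4: at line 1 remove [ucn,fwefn] add [zgxls] -> 9 lines: skxb jasjp zgxls rub rhnj umair mzax qtnrj ttccs
Hunk 5: at line 2 remove [rub,rhnj,umair] add [fdw,dkq,zwu] -> 9 lines: skxb jasjp zgxls fdw dkq zwu mzax qtnrj ttccs
Hunk 6: at line 6 remove [mzax,qtnrj] add [qauy] -> 8 lines: skxb jasjp zgxls fdw dkq zwu qauy ttccs
Hunk 7: at line 4 remove [zwu] add [cbj,ggaot] -> 9 lines: skxb jasjp zgxls fdw dkq cbj ggaot qauy ttccs
Final line count: 9

Answer: 9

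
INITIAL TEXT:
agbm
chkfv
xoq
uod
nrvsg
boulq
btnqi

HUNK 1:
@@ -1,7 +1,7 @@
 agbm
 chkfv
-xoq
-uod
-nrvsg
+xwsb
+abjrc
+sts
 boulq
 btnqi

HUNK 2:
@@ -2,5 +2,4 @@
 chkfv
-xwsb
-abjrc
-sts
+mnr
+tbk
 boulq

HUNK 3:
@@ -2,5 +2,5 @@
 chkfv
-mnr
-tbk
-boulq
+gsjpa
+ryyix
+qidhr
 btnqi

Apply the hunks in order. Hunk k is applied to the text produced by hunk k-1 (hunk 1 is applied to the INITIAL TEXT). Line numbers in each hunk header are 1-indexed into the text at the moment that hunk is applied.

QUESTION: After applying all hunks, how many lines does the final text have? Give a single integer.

Answer: 6

Derivation:
Hunk 1: at line 1 remove [xoq,uod,nrvsg] add [xwsb,abjrc,sts] -> 7 lines: agbm chkfv xwsb abjrc sts boulq btnqi
Hunk 2: at line 2 remove [xwsb,abjrc,sts] add [mnr,tbk] -> 6 lines: agbm chkfv mnr tbk boulq btnqi
Hunk 3: at line 2 remove [mnr,tbk,boulq] add [gsjpa,ryyix,qidhr] -> 6 lines: agbm chkfv gsjpa ryyix qidhr btnqi
Final line count: 6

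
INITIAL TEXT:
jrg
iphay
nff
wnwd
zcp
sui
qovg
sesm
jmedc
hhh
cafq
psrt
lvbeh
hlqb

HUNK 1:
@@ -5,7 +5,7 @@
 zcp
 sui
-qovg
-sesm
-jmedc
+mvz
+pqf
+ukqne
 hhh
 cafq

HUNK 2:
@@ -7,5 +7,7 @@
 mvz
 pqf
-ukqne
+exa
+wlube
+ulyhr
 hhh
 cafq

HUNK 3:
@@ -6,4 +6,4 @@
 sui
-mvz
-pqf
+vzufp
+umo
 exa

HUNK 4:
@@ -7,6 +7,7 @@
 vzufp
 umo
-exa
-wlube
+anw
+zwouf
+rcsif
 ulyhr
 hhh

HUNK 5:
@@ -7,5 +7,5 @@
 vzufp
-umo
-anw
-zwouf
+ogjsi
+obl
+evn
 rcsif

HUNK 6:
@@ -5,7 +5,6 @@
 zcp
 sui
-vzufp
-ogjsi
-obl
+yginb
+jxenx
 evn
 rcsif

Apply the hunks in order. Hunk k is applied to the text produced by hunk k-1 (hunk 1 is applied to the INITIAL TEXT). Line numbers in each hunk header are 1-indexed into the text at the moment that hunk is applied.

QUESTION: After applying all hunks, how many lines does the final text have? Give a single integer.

Answer: 16

Derivation:
Hunk 1: at line 5 remove [qovg,sesm,jmedc] add [mvz,pqf,ukqne] -> 14 lines: jrg iphay nff wnwd zcp sui mvz pqf ukqne hhh cafq psrt lvbeh hlqb
Hunk 2: at line 7 remove [ukqne] add [exa,wlube,ulyhr] -> 16 lines: jrg iphay nff wnwd zcp sui mvz pqf exa wlube ulyhr hhh cafq psrt lvbeh hlqb
Hunk 3: at line 6 remove [mvz,pqf] add [vzufp,umo] -> 16 lines: jrg iphay nff wnwd zcp sui vzufp umo exa wlube ulyhr hhh cafq psrt lvbeh hlqb
Hunk 4: at line 7 remove [exa,wlube] add [anw,zwouf,rcsif] -> 17 lines: jrg iphay nff wnwd zcp sui vzufp umo anw zwouf rcsif ulyhr hhh cafq psrt lvbeh hlqb
Hunk 5: at line 7 remove [umo,anw,zwouf] add [ogjsi,obl,evn] -> 17 lines: jrg iphay nff wnwd zcp sui vzufp ogjsi obl evn rcsif ulyhr hhh cafq psrt lvbeh hlqb
Hunk 6: at line 5 remove [vzufp,ogjsi,obl] add [yginb,jxenx] -> 16 lines: jrg iphay nff wnwd zcp sui yginb jxenx evn rcsif ulyhr hhh cafq psrt lvbeh hlqb
Final line count: 16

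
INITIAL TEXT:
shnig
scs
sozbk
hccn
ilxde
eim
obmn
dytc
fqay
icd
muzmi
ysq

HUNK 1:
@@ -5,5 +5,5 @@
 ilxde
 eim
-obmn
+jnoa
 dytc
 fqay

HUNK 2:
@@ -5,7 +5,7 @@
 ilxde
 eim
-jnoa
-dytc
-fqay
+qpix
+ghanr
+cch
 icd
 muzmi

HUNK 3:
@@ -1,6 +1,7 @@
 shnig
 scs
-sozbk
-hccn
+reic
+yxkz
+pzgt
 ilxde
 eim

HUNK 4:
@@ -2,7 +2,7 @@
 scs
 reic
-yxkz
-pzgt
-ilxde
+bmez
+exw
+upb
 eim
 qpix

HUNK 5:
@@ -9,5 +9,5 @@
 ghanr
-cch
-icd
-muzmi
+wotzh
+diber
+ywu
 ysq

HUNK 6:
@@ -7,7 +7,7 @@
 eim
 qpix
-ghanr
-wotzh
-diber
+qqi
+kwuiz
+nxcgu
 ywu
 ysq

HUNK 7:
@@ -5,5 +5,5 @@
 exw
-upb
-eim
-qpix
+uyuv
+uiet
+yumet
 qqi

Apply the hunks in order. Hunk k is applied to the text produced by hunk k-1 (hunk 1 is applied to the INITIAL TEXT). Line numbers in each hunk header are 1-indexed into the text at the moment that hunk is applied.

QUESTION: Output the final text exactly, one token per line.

Hunk 1: at line 5 remove [obmn] add [jnoa] -> 12 lines: shnig scs sozbk hccn ilxde eim jnoa dytc fqay icd muzmi ysq
Hunk 2: at line 5 remove [jnoa,dytc,fqay] add [qpix,ghanr,cch] -> 12 lines: shnig scs sozbk hccn ilxde eim qpix ghanr cch icd muzmi ysq
Hunk 3: at line 1 remove [sozbk,hccn] add [reic,yxkz,pzgt] -> 13 lines: shnig scs reic yxkz pzgt ilxde eim qpix ghanr cch icd muzmi ysq
Hunk 4: at line 2 remove [yxkz,pzgt,ilxde] add [bmez,exw,upb] -> 13 lines: shnig scs reic bmez exw upb eim qpix ghanr cch icd muzmi ysq
Hunk 5: at line 9 remove [cch,icd,muzmi] add [wotzh,diber,ywu] -> 13 lines: shnig scs reic bmez exw upb eim qpix ghanr wotzh diber ywu ysq
Hunk 6: at line 7 remove [ghanr,wotzh,diber] add [qqi,kwuiz,nxcgu] -> 13 lines: shnig scs reic bmez exw upb eim qpix qqi kwuiz nxcgu ywu ysq
Hunk 7: at line 5 remove [upb,eim,qpix] add [uyuv,uiet,yumet] -> 13 lines: shnig scs reic bmez exw uyuv uiet yumet qqi kwuiz nxcgu ywu ysq

Answer: shnig
scs
reic
bmez
exw
uyuv
uiet
yumet
qqi
kwuiz
nxcgu
ywu
ysq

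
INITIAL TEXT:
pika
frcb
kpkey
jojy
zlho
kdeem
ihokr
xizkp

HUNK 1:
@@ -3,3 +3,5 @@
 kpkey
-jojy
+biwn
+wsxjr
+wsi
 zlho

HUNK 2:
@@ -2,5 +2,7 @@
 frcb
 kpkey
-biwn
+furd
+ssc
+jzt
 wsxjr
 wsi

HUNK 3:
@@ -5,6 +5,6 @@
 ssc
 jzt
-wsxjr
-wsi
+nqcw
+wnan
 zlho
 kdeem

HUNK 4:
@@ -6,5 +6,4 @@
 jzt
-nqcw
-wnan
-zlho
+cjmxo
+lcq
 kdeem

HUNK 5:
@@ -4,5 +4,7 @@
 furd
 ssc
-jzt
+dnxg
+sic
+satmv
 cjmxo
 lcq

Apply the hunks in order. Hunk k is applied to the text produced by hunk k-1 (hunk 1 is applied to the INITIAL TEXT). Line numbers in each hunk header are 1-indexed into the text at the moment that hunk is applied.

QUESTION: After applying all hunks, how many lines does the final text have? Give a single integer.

Hunk 1: at line 3 remove [jojy] add [biwn,wsxjr,wsi] -> 10 lines: pika frcb kpkey biwn wsxjr wsi zlho kdeem ihokr xizkp
Hunk 2: at line 2 remove [biwn] add [furd,ssc,jzt] -> 12 lines: pika frcb kpkey furd ssc jzt wsxjr wsi zlho kdeem ihokr xizkp
Hunk 3: at line 5 remove [wsxjr,wsi] add [nqcw,wnan] -> 12 lines: pika frcb kpkey furd ssc jzt nqcw wnan zlho kdeem ihokr xizkp
Hunk 4: at line 6 remove [nqcw,wnan,zlho] add [cjmxo,lcq] -> 11 lines: pika frcb kpkey furd ssc jzt cjmxo lcq kdeem ihokr xizkp
Hunk 5: at line 4 remove [jzt] add [dnxg,sic,satmv] -> 13 lines: pika frcb kpkey furd ssc dnxg sic satmv cjmxo lcq kdeem ihokr xizkp
Final line count: 13

Answer: 13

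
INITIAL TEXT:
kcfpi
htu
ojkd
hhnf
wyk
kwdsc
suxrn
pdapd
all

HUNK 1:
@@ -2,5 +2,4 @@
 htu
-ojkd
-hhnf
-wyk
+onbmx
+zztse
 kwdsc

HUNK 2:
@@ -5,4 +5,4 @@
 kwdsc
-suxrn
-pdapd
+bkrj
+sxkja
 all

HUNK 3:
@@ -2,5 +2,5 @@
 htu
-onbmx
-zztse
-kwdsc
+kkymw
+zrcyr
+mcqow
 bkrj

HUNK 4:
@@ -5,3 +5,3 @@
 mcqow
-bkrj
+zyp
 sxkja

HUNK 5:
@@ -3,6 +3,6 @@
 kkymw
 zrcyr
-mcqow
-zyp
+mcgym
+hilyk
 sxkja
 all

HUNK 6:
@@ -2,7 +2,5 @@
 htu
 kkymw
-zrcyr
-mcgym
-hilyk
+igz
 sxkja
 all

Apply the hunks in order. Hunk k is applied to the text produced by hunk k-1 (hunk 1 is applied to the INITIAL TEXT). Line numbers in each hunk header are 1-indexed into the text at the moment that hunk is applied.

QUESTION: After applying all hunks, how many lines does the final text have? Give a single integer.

Hunk 1: at line 2 remove [ojkd,hhnf,wyk] add [onbmx,zztse] -> 8 lines: kcfpi htu onbmx zztse kwdsc suxrn pdapd all
Hunk 2: at line 5 remove [suxrn,pdapd] add [bkrj,sxkja] -> 8 lines: kcfpi htu onbmx zztse kwdsc bkrj sxkja all
Hunk 3: at line 2 remove [onbmx,zztse,kwdsc] add [kkymw,zrcyr,mcqow] -> 8 lines: kcfpi htu kkymw zrcyr mcqow bkrj sxkja all
Hunk 4: at line 5 remove [bkrj] add [zyp] -> 8 lines: kcfpi htu kkymw zrcyr mcqow zyp sxkja all
Hunk 5: at line 3 remove [mcqow,zyp] add [mcgym,hilyk] -> 8 lines: kcfpi htu kkymw zrcyr mcgym hilyk sxkja all
Hunk 6: at line 2 remove [zrcyr,mcgym,hilyk] add [igz] -> 6 lines: kcfpi htu kkymw igz sxkja all
Final line count: 6

Answer: 6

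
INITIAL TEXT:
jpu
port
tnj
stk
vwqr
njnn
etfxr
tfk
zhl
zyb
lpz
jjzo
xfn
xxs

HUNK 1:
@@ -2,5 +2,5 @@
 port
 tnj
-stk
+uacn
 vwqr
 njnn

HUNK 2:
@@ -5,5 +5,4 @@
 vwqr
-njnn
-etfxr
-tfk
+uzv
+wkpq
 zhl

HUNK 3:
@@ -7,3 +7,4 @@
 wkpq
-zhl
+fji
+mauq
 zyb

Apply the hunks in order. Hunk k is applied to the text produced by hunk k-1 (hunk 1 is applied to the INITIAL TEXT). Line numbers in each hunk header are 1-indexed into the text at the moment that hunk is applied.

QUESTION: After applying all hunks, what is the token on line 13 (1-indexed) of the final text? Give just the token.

Hunk 1: at line 2 remove [stk] add [uacn] -> 14 lines: jpu port tnj uacn vwqr njnn etfxr tfk zhl zyb lpz jjzo xfn xxs
Hunk 2: at line 5 remove [njnn,etfxr,tfk] add [uzv,wkpq] -> 13 lines: jpu port tnj uacn vwqr uzv wkpq zhl zyb lpz jjzo xfn xxs
Hunk 3: at line 7 remove [zhl] add [fji,mauq] -> 14 lines: jpu port tnj uacn vwqr uzv wkpq fji mauq zyb lpz jjzo xfn xxs
Final line 13: xfn

Answer: xfn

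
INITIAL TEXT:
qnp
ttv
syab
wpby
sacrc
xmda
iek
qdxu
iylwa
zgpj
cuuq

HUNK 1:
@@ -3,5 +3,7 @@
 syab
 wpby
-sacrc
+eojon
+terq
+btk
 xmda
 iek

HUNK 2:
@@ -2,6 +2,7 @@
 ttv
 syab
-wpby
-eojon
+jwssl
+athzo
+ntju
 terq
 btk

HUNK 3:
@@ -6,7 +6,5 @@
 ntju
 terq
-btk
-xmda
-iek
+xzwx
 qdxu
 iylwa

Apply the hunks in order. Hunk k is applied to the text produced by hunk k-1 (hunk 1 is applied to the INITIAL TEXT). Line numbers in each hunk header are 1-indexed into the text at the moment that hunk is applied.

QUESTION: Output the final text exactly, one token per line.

Answer: qnp
ttv
syab
jwssl
athzo
ntju
terq
xzwx
qdxu
iylwa
zgpj
cuuq

Derivation:
Hunk 1: at line 3 remove [sacrc] add [eojon,terq,btk] -> 13 lines: qnp ttv syab wpby eojon terq btk xmda iek qdxu iylwa zgpj cuuq
Hunk 2: at line 2 remove [wpby,eojon] add [jwssl,athzo,ntju] -> 14 lines: qnp ttv syab jwssl athzo ntju terq btk xmda iek qdxu iylwa zgpj cuuq
Hunk 3: at line 6 remove [btk,xmda,iek] add [xzwx] -> 12 lines: qnp ttv syab jwssl athzo ntju terq xzwx qdxu iylwa zgpj cuuq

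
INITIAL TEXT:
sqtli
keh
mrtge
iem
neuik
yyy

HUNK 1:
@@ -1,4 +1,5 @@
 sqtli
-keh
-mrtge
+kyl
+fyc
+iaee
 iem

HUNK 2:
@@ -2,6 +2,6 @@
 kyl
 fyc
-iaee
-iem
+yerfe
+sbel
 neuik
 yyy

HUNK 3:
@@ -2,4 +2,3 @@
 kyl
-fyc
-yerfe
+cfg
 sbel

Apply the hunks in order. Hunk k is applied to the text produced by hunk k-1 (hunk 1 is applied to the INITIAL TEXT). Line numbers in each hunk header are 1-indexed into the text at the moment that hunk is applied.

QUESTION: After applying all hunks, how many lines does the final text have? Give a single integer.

Answer: 6

Derivation:
Hunk 1: at line 1 remove [keh,mrtge] add [kyl,fyc,iaee] -> 7 lines: sqtli kyl fyc iaee iem neuik yyy
Hunk 2: at line 2 remove [iaee,iem] add [yerfe,sbel] -> 7 lines: sqtli kyl fyc yerfe sbel neuik yyy
Hunk 3: at line 2 remove [fyc,yerfe] add [cfg] -> 6 lines: sqtli kyl cfg sbel neuik yyy
Final line count: 6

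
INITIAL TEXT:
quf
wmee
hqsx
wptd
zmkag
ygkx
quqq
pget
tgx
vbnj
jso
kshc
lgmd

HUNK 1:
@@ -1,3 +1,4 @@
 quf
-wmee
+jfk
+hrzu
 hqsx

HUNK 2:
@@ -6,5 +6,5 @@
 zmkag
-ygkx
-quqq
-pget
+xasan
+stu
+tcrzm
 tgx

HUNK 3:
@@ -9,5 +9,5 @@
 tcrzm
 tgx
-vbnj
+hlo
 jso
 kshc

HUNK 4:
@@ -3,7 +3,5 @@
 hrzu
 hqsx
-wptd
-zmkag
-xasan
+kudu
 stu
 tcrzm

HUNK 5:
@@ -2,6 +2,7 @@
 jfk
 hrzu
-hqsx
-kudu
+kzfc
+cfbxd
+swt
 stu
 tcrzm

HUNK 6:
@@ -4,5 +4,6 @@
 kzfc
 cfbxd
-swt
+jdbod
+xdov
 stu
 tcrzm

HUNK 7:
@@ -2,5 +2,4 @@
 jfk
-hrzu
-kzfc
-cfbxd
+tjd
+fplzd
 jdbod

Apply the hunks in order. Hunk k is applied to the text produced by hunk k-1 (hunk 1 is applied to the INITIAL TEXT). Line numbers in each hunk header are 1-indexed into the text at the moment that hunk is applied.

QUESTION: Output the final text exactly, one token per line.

Answer: quf
jfk
tjd
fplzd
jdbod
xdov
stu
tcrzm
tgx
hlo
jso
kshc
lgmd

Derivation:
Hunk 1: at line 1 remove [wmee] add [jfk,hrzu] -> 14 lines: quf jfk hrzu hqsx wptd zmkag ygkx quqq pget tgx vbnj jso kshc lgmd
Hunk 2: at line 6 remove [ygkx,quqq,pget] add [xasan,stu,tcrzm] -> 14 lines: quf jfk hrzu hqsx wptd zmkag xasan stu tcrzm tgx vbnj jso kshc lgmd
Hunk 3: at line 9 remove [vbnj] add [hlo] -> 14 lines: quf jfk hrzu hqsx wptd zmkag xasan stu tcrzm tgx hlo jso kshc lgmd
Hunk 4: at line 3 remove [wptd,zmkag,xasan] add [kudu] -> 12 lines: quf jfk hrzu hqsx kudu stu tcrzm tgx hlo jso kshc lgmd
Hunk 5: at line 2 remove [hqsx,kudu] add [kzfc,cfbxd,swt] -> 13 lines: quf jfk hrzu kzfc cfbxd swt stu tcrzm tgx hlo jso kshc lgmd
Hunk 6: at line 4 remove [swt] add [jdbod,xdov] -> 14 lines: quf jfk hrzu kzfc cfbxd jdbod xdov stu tcrzm tgx hlo jso kshc lgmd
Hunk 7: at line 2 remove [hrzu,kzfc,cfbxd] add [tjd,fplzd] -> 13 lines: quf jfk tjd fplzd jdbod xdov stu tcrzm tgx hlo jso kshc lgmd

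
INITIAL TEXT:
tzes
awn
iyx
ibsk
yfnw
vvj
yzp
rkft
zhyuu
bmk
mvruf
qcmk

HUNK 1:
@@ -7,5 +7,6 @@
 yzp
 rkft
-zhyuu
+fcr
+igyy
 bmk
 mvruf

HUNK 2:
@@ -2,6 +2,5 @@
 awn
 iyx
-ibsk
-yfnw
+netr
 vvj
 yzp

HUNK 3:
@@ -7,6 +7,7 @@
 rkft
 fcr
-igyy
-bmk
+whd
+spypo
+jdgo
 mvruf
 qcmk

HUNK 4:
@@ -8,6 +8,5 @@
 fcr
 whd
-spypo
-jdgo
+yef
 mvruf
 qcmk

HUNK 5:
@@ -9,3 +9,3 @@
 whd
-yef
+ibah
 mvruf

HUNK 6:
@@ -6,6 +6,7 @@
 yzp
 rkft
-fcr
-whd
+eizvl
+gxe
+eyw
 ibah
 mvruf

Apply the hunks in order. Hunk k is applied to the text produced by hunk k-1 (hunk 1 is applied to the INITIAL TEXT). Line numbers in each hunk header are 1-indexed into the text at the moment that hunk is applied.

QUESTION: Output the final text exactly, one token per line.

Hunk 1: at line 7 remove [zhyuu] add [fcr,igyy] -> 13 lines: tzes awn iyx ibsk yfnw vvj yzp rkft fcr igyy bmk mvruf qcmk
Hunk 2: at line 2 remove [ibsk,yfnw] add [netr] -> 12 lines: tzes awn iyx netr vvj yzp rkft fcr igyy bmk mvruf qcmk
Hunk 3: at line 7 remove [igyy,bmk] add [whd,spypo,jdgo] -> 13 lines: tzes awn iyx netr vvj yzp rkft fcr whd spypo jdgo mvruf qcmk
Hunk 4: at line 8 remove [spypo,jdgo] add [yef] -> 12 lines: tzes awn iyx netr vvj yzp rkft fcr whd yef mvruf qcmk
Hunk 5: at line 9 remove [yef] add [ibah] -> 12 lines: tzes awn iyx netr vvj yzp rkft fcr whd ibah mvruf qcmk
Hunk 6: at line 6 remove [fcr,whd] add [eizvl,gxe,eyw] -> 13 lines: tzes awn iyx netr vvj yzp rkft eizvl gxe eyw ibah mvruf qcmk

Answer: tzes
awn
iyx
netr
vvj
yzp
rkft
eizvl
gxe
eyw
ibah
mvruf
qcmk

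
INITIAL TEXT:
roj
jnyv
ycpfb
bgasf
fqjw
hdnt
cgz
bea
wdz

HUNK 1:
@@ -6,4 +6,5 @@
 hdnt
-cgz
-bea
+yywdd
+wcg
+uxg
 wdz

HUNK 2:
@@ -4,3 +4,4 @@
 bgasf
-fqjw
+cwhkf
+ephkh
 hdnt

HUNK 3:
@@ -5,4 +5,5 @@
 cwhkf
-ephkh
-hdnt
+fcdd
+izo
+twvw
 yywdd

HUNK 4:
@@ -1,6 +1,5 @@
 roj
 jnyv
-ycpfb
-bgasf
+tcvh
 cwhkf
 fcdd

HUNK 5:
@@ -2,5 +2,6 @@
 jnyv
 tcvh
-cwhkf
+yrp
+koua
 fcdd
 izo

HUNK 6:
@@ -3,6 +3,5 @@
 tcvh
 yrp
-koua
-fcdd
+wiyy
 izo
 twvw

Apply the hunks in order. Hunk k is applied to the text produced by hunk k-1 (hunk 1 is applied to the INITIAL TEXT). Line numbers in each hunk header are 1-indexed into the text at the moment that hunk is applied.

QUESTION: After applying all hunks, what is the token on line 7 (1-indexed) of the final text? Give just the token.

Hunk 1: at line 6 remove [cgz,bea] add [yywdd,wcg,uxg] -> 10 lines: roj jnyv ycpfb bgasf fqjw hdnt yywdd wcg uxg wdz
Hunk 2: at line 4 remove [fqjw] add [cwhkf,ephkh] -> 11 lines: roj jnyv ycpfb bgasf cwhkf ephkh hdnt yywdd wcg uxg wdz
Hunk 3: at line 5 remove [ephkh,hdnt] add [fcdd,izo,twvw] -> 12 lines: roj jnyv ycpfb bgasf cwhkf fcdd izo twvw yywdd wcg uxg wdz
Hunk 4: at line 1 remove [ycpfb,bgasf] add [tcvh] -> 11 lines: roj jnyv tcvh cwhkf fcdd izo twvw yywdd wcg uxg wdz
Hunk 5: at line 2 remove [cwhkf] add [yrp,koua] -> 12 lines: roj jnyv tcvh yrp koua fcdd izo twvw yywdd wcg uxg wdz
Hunk 6: at line 3 remove [koua,fcdd] add [wiyy] -> 11 lines: roj jnyv tcvh yrp wiyy izo twvw yywdd wcg uxg wdz
Final line 7: twvw

Answer: twvw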